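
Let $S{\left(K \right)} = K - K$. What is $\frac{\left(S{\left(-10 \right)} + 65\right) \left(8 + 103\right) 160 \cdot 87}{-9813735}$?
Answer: $- \frac{2231840}{218083} \approx -10.234$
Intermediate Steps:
$S{\left(K \right)} = 0$
$\frac{\left(S{\left(-10 \right)} + 65\right) \left(8 + 103\right) 160 \cdot 87}{-9813735} = \frac{\left(0 + 65\right) \left(8 + 103\right) 160 \cdot 87}{-9813735} = 65 \cdot 111 \cdot 160 \cdot 87 \left(- \frac{1}{9813735}\right) = 7215 \cdot 160 \cdot 87 \left(- \frac{1}{9813735}\right) = 1154400 \cdot 87 \left(- \frac{1}{9813735}\right) = 100432800 \left(- \frac{1}{9813735}\right) = - \frac{2231840}{218083}$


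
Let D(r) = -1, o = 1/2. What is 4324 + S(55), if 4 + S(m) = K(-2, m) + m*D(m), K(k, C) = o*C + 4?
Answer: 8593/2 ≈ 4296.5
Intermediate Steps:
o = 1/2 ≈ 0.50000
K(k, C) = 4 + C/2 (K(k, C) = C/2 + 4 = 4 + C/2)
S(m) = -m/2 (S(m) = -4 + ((4 + m/2) + m*(-1)) = -4 + ((4 + m/2) - m) = -4 + (4 - m/2) = -m/2)
4324 + S(55) = 4324 - 1/2*55 = 4324 - 55/2 = 8593/2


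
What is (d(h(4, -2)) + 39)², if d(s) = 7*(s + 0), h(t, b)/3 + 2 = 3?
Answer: 3600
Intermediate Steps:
h(t, b) = 3 (h(t, b) = -6 + 3*3 = -6 + 9 = 3)
d(s) = 7*s
(d(h(4, -2)) + 39)² = (7*3 + 39)² = (21 + 39)² = 60² = 3600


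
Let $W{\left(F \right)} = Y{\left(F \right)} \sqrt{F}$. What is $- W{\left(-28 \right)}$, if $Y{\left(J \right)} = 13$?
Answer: $- 26 i \sqrt{7} \approx - 68.79 i$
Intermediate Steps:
$W{\left(F \right)} = 13 \sqrt{F}$
$- W{\left(-28 \right)} = - 13 \sqrt{-28} = - 13 \cdot 2 i \sqrt{7} = - 26 i \sqrt{7}$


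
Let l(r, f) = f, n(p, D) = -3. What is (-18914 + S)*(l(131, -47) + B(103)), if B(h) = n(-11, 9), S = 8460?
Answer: 522700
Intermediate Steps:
B(h) = -3
(-18914 + S)*(l(131, -47) + B(103)) = (-18914 + 8460)*(-47 - 3) = -10454*(-50) = 522700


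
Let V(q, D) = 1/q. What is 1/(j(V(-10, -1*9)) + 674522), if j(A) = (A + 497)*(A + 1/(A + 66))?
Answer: 65900/44448222129 ≈ 1.4826e-6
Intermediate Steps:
j(A) = (497 + A)*(A + 1/(66 + A))
1/(j(V(-10, -1*9)) + 674522) = 1/((497 + (1/(-10))³ + 563*(1/(-10))² + 32803/(-10))/(66 + 1/(-10)) + 674522) = 1/((497 + (-⅒)³ + 563*(-⅒)² + 32803*(-⅒))/(66 - ⅒) + 674522) = 1/((497 - 1/1000 + 563*(1/100) - 32803/10)/(659/10) + 674522) = 1/(10*(497 - 1/1000 + 563/100 - 32803/10)/659 + 674522) = 1/((10/659)*(-2777671/1000) + 674522) = 1/(-2777671/65900 + 674522) = 1/(44448222129/65900) = 65900/44448222129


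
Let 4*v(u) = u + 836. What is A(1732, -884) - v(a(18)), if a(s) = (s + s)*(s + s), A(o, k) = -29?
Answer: -562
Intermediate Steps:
a(s) = 4*s**2 (a(s) = (2*s)*(2*s) = 4*s**2)
v(u) = 209 + u/4 (v(u) = (u + 836)/4 = (836 + u)/4 = 209 + u/4)
A(1732, -884) - v(a(18)) = -29 - (209 + (4*18**2)/4) = -29 - (209 + (4*324)/4) = -29 - (209 + (1/4)*1296) = -29 - (209 + 324) = -29 - 1*533 = -29 - 533 = -562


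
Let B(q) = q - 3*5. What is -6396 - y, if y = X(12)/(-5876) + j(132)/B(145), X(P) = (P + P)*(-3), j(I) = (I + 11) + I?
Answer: -18797699/2938 ≈ -6398.1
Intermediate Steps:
B(q) = -15 + q (B(q) = q - 15 = -15 + q)
j(I) = 11 + 2*I (j(I) = (11 + I) + I = 11 + 2*I)
X(P) = -6*P (X(P) = (2*P)*(-3) = -6*P)
y = 6251/2938 (y = -6*12/(-5876) + (11 + 2*132)/(-15 + 145) = -72*(-1/5876) + (11 + 264)/130 = 18/1469 + 275*(1/130) = 18/1469 + 55/26 = 6251/2938 ≈ 2.1276)
-6396 - y = -6396 - 1*6251/2938 = -6396 - 6251/2938 = -18797699/2938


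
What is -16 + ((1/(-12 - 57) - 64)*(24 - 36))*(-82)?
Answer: -1449144/23 ≈ -63006.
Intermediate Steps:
-16 + ((1/(-12 - 57) - 64)*(24 - 36))*(-82) = -16 + ((1/(-69) - 64)*(-12))*(-82) = -16 + ((-1/69 - 64)*(-12))*(-82) = -16 - 4417/69*(-12)*(-82) = -16 + (17668/23)*(-82) = -16 - 1448776/23 = -1449144/23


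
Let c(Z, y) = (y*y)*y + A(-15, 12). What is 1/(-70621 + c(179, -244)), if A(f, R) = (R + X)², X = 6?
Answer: -1/14597081 ≈ -6.8507e-8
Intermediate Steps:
A(f, R) = (6 + R)² (A(f, R) = (R + 6)² = (6 + R)²)
c(Z, y) = 324 + y³ (c(Z, y) = (y*y)*y + (6 + 12)² = y²*y + 18² = y³ + 324 = 324 + y³)
1/(-70621 + c(179, -244)) = 1/(-70621 + (324 + (-244)³)) = 1/(-70621 + (324 - 14526784)) = 1/(-70621 - 14526460) = 1/(-14597081) = -1/14597081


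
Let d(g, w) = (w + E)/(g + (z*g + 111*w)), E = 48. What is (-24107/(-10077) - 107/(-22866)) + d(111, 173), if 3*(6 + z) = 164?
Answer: 61719773729/25653502596 ≈ 2.4059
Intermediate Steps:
z = 146/3 (z = -6 + (1/3)*164 = -6 + 164/3 = 146/3 ≈ 48.667)
d(g, w) = (48 + w)/(111*w + 149*g/3) (d(g, w) = (w + 48)/(g + (146*g/3 + 111*w)) = (48 + w)/(g + (111*w + 146*g/3)) = (48 + w)/(111*w + 149*g/3))
(-24107/(-10077) - 107/(-22866)) + d(111, 173) = (-24107/(-10077) - 107/(-22866)) + 3*(48 + 173)/(149*111 + 333*173) = (-24107*(-1/10077) - 107*(-1/22866)) + 3*221/(16539 + 57609) = (24107/10077 + 107/22866) + 3*221/74148 = 184102967/76806894 + 3*(1/74148)*221 = 184102967/76806894 + 221/24716 = 61719773729/25653502596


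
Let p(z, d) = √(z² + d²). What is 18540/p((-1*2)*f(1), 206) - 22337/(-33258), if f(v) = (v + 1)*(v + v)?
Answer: 22337/33258 + 1854*√17/85 ≈ 90.604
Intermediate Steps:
f(v) = 2*v*(1 + v) (f(v) = (1 + v)*(2*v) = 2*v*(1 + v))
p(z, d) = √(d² + z²)
18540/p((-1*2)*f(1), 206) - 22337/(-33258) = 18540/(√(206² + ((-1*2)*(2*1*(1 + 1)))²)) - 22337/(-33258) = 18540/(√(42436 + (-4*2)²)) - 22337*(-1/33258) = 18540/(√(42436 + (-2*4)²)) + 22337/33258 = 18540/(√(42436 + (-8)²)) + 22337/33258 = 18540/(√(42436 + 64)) + 22337/33258 = 18540/(√42500) + 22337/33258 = 18540/((50*√17)) + 22337/33258 = 18540*(√17/850) + 22337/33258 = 1854*√17/85 + 22337/33258 = 22337/33258 + 1854*√17/85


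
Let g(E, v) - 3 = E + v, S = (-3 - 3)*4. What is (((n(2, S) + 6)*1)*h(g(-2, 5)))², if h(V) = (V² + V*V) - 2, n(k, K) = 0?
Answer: 176400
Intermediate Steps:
S = -24 (S = -6*4 = -24)
g(E, v) = 3 + E + v (g(E, v) = 3 + (E + v) = 3 + E + v)
h(V) = -2 + 2*V² (h(V) = (V² + V²) - 2 = 2*V² - 2 = -2 + 2*V²)
(((n(2, S) + 6)*1)*h(g(-2, 5)))² = (((0 + 6)*1)*(-2 + 2*(3 - 2 + 5)²))² = ((6*1)*(-2 + 2*6²))² = (6*(-2 + 2*36))² = (6*(-2 + 72))² = (6*70)² = 420² = 176400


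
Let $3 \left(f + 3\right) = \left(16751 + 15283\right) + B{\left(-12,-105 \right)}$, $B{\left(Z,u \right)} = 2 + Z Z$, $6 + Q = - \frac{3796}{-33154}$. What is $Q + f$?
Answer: $\frac{533005975}{49731} \approx 10718.0$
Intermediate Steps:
$Q = - \frac{97564}{16577}$ ($Q = -6 - \frac{3796}{-33154} = -6 - - \frac{1898}{16577} = -6 + \frac{1898}{16577} = - \frac{97564}{16577} \approx -5.8855$)
$B{\left(Z,u \right)} = 2 + Z^{2}$
$f = \frac{32171}{3}$ ($f = -3 + \frac{\left(16751 + 15283\right) + \left(2 + \left(-12\right)^{2}\right)}{3} = -3 + \frac{32034 + \left(2 + 144\right)}{3} = -3 + \frac{32034 + 146}{3} = -3 + \frac{1}{3} \cdot 32180 = -3 + \frac{32180}{3} = \frac{32171}{3} \approx 10724.0$)
$Q + f = - \frac{97564}{16577} + \frac{32171}{3} = \frac{533005975}{49731}$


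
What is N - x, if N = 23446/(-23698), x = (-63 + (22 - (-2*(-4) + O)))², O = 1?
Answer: -29634223/11849 ≈ -2501.0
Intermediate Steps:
x = 2500 (x = (-63 + (22 - (-2*(-4) + 1)))² = (-63 + (22 - (8 + 1)))² = (-63 + (22 - 1*9))² = (-63 + (22 - 9))² = (-63 + 13)² = (-50)² = 2500)
N = -11723/11849 (N = 23446*(-1/23698) = -11723/11849 ≈ -0.98937)
N - x = -11723/11849 - 1*2500 = -11723/11849 - 2500 = -29634223/11849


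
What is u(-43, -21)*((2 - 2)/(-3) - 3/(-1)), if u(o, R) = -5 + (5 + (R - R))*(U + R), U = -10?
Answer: -480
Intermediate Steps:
u(o, R) = -55 + 5*R (u(o, R) = -5 + (5 + (R - R))*(-10 + R) = -5 + (5 + 0)*(-10 + R) = -5 + 5*(-10 + R) = -5 + (-50 + 5*R) = -55 + 5*R)
u(-43, -21)*((2 - 2)/(-3) - 3/(-1)) = (-55 + 5*(-21))*((2 - 2)/(-3) - 3/(-1)) = (-55 - 105)*(0*(-⅓) - 3*(-1)) = -160*(0 + 3) = -160*3 = -480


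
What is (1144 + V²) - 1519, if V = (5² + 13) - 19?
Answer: -14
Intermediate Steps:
V = 19 (V = (25 + 13) - 19 = 38 - 19 = 19)
(1144 + V²) - 1519 = (1144 + 19²) - 1519 = (1144 + 361) - 1519 = 1505 - 1519 = -14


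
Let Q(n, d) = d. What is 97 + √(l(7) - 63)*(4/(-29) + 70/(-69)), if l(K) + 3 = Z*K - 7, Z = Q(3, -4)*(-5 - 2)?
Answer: 97 - 2306*√123/2001 ≈ 84.219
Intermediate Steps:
Z = 28 (Z = -4*(-5 - 2) = -4*(-7) = 28)
l(K) = -10 + 28*K (l(K) = -3 + (28*K - 7) = -3 + (-7 + 28*K) = -10 + 28*K)
97 + √(l(7) - 63)*(4/(-29) + 70/(-69)) = 97 + √((-10 + 28*7) - 63)*(4/(-29) + 70/(-69)) = 97 + √((-10 + 196) - 63)*(4*(-1/29) + 70*(-1/69)) = 97 + √(186 - 63)*(-4/29 - 70/69) = 97 + √123*(-2306/2001) = 97 - 2306*√123/2001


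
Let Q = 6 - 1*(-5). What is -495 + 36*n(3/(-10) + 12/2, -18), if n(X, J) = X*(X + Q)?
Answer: 73296/25 ≈ 2931.8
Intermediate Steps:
Q = 11 (Q = 6 + 5 = 11)
n(X, J) = X*(11 + X) (n(X, J) = X*(X + 11) = X*(11 + X))
-495 + 36*n(3/(-10) + 12/2, -18) = -495 + 36*((3/(-10) + 12/2)*(11 + (3/(-10) + 12/2))) = -495 + 36*((3*(-1/10) + 12*(1/2))*(11 + (3*(-1/10) + 12*(1/2)))) = -495 + 36*((-3/10 + 6)*(11 + (-3/10 + 6))) = -495 + 36*(57*(11 + 57/10)/10) = -495 + 36*((57/10)*(167/10)) = -495 + 36*(9519/100) = -495 + 85671/25 = 73296/25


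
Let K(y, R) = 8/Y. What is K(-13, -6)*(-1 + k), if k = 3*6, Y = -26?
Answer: -68/13 ≈ -5.2308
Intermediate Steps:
K(y, R) = -4/13 (K(y, R) = 8/(-26) = 8*(-1/26) = -4/13)
k = 18
K(-13, -6)*(-1 + k) = -4*(-1 + 18)/13 = -4/13*17 = -68/13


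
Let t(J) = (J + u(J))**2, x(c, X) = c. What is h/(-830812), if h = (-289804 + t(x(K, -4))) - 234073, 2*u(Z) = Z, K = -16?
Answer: 523301/830812 ≈ 0.62987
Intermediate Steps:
u(Z) = Z/2
t(J) = 9*J**2/4 (t(J) = (J + J/2)**2 = (3*J/2)**2 = 9*J**2/4)
h = -523301 (h = (-289804 + (9/4)*(-16)**2) - 234073 = (-289804 + (9/4)*256) - 234073 = (-289804 + 576) - 234073 = -289228 - 234073 = -523301)
h/(-830812) = -523301/(-830812) = -523301*(-1/830812) = 523301/830812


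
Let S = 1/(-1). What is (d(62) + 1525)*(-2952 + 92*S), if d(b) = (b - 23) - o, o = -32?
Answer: -4858224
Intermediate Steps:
S = -1
d(b) = 9 + b (d(b) = (b - 23) - 1*(-32) = (-23 + b) + 32 = 9 + b)
(d(62) + 1525)*(-2952 + 92*S) = ((9 + 62) + 1525)*(-2952 + 92*(-1)) = (71 + 1525)*(-2952 - 92) = 1596*(-3044) = -4858224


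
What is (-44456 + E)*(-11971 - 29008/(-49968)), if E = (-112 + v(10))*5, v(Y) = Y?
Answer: 1680991856920/3123 ≈ 5.3826e+8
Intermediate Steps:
E = -510 (E = (-112 + 10)*5 = -102*5 = -510)
(-44456 + E)*(-11971 - 29008/(-49968)) = (-44456 - 510)*(-11971 - 29008/(-49968)) = -44966*(-11971 - 29008*(-1/49968)) = -44966*(-11971 + 1813/3123) = -44966*(-37383620/3123) = 1680991856920/3123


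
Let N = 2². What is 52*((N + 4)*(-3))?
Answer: -1248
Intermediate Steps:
N = 4
52*((N + 4)*(-3)) = 52*((4 + 4)*(-3)) = 52*(8*(-3)) = 52*(-24) = -1248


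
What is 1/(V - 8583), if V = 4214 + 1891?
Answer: -1/2478 ≈ -0.00040355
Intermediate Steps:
V = 6105
1/(V - 8583) = 1/(6105 - 8583) = 1/(-2478) = -1/2478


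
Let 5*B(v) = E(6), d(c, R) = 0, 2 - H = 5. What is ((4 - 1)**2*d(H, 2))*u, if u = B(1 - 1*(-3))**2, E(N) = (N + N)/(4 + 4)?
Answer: 0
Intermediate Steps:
H = -3 (H = 2 - 1*5 = 2 - 5 = -3)
E(N) = N/4 (E(N) = (2*N)/8 = (2*N)*(1/8) = N/4)
B(v) = 3/10 (B(v) = ((1/4)*6)/5 = (1/5)*(3/2) = 3/10)
u = 9/100 (u = (3/10)**2 = 9/100 ≈ 0.090000)
((4 - 1)**2*d(H, 2))*u = ((4 - 1)**2*0)*(9/100) = (3**2*0)*(9/100) = (9*0)*(9/100) = 0*(9/100) = 0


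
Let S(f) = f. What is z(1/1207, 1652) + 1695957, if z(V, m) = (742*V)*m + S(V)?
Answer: 120485052/71 ≈ 1.6970e+6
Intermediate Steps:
z(V, m) = V + 742*V*m (z(V, m) = (742*V)*m + V = 742*V*m + V = V + 742*V*m)
z(1/1207, 1652) + 1695957 = (1 + 742*1652)/1207 + 1695957 = (1 + 1225784)/1207 + 1695957 = (1/1207)*1225785 + 1695957 = 72105/71 + 1695957 = 120485052/71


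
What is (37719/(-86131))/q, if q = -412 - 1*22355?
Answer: 12573/653648159 ≈ 1.9235e-5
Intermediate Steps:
q = -22767 (q = -412 - 22355 = -22767)
(37719/(-86131))/q = (37719/(-86131))/(-22767) = (37719*(-1/86131))*(-1/22767) = -37719/86131*(-1/22767) = 12573/653648159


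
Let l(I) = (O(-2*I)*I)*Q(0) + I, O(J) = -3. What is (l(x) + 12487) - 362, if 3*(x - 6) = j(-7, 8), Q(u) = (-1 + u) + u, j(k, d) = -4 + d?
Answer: 36463/3 ≈ 12154.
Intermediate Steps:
Q(u) = -1 + 2*u
x = 22/3 (x = 6 + (-4 + 8)/3 = 6 + (⅓)*4 = 6 + 4/3 = 22/3 ≈ 7.3333)
l(I) = 4*I (l(I) = (-3*I)*(-1 + 2*0) + I = (-3*I)*(-1 + 0) + I = -3*I*(-1) + I = 3*I + I = 4*I)
(l(x) + 12487) - 362 = (4*(22/3) + 12487) - 362 = (88/3 + 12487) - 362 = 37549/3 - 362 = 36463/3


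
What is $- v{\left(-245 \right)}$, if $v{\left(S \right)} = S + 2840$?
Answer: $-2595$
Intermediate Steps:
$v{\left(S \right)} = 2840 + S$
$- v{\left(-245 \right)} = - (2840 - 245) = \left(-1\right) 2595 = -2595$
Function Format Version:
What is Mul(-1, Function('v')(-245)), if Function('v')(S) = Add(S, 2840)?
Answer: -2595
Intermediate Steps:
Function('v')(S) = Add(2840, S)
Mul(-1, Function('v')(-245)) = Mul(-1, Add(2840, -245)) = Mul(-1, 2595) = -2595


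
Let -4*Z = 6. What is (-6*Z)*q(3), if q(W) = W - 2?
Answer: 9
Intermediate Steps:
Z = -3/2 (Z = -¼*6 = -3/2 ≈ -1.5000)
q(W) = -2 + W
(-6*Z)*q(3) = (-6*(-3/2))*(-2 + 3) = 9*1 = 9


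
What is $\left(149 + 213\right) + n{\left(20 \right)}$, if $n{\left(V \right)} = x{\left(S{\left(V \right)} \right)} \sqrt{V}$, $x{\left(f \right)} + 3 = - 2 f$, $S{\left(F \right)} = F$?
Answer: $362 - 86 \sqrt{5} \approx 169.7$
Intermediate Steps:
$x{\left(f \right)} = -3 - 2 f$
$n{\left(V \right)} = \sqrt{V} \left(-3 - 2 V\right)$ ($n{\left(V \right)} = \left(-3 - 2 V\right) \sqrt{V} = \sqrt{V} \left(-3 - 2 V\right)$)
$\left(149 + 213\right) + n{\left(20 \right)} = \left(149 + 213\right) + \sqrt{20} \left(-3 - 40\right) = 362 + 2 \sqrt{5} \left(-3 - 40\right) = 362 + 2 \sqrt{5} \left(-43\right) = 362 - 86 \sqrt{5}$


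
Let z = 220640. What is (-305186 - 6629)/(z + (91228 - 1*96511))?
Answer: -311815/215357 ≈ -1.4479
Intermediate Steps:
(-305186 - 6629)/(z + (91228 - 1*96511)) = (-305186 - 6629)/(220640 + (91228 - 1*96511)) = -311815/(220640 + (91228 - 96511)) = -311815/(220640 - 5283) = -311815/215357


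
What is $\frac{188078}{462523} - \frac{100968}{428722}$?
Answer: $\frac{2423796718}{14163841829} \approx 0.17113$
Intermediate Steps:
$\frac{188078}{462523} - \frac{100968}{428722} = 188078 \cdot \frac{1}{462523} - \frac{7212}{30623} = \frac{188078}{462523} - \frac{7212}{30623} = \frac{2423796718}{14163841829}$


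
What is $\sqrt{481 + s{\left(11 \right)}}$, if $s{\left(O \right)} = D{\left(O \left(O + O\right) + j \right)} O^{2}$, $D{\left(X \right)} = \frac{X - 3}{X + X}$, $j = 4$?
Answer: $\frac{\sqrt{3636085}}{82} \approx 23.254$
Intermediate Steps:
$D{\left(X \right)} = \frac{-3 + X}{2 X}$
$s{\left(O \right)} = \frac{O^{2} \left(1 + 2 O^{2}\right)}{2 \left(4 + 2 O^{2}\right)}$ ($s{\left(O \right)} = \frac{-3 + \left(O \left(O + O\right) + 4\right)}{2 \left(O \left(O + O\right) + 4\right)} O^{2} = \frac{-3 + \left(O 2 O + 4\right)}{2 \left(O 2 O + 4\right)} O^{2} = \frac{-3 + \left(2 O^{2} + 4\right)}{2 \left(2 O^{2} + 4\right)} O^{2} = \frac{-3 + \left(4 + 2 O^{2}\right)}{2 \left(4 + 2 O^{2}\right)} O^{2} = \frac{1 + 2 O^{2}}{2 \left(4 + 2 O^{2}\right)} O^{2} = \frac{O^{2} \left(1 + 2 O^{2}\right)}{2 \left(4 + 2 O^{2}\right)}$)
$\sqrt{481 + s{\left(11 \right)}} = \sqrt{481 + \frac{11^{2} + 2 \cdot 11^{4}}{8 + 4 \cdot 11^{2}}} = \sqrt{481 + \frac{121 + 2 \cdot 14641}{8 + 4 \cdot 121}} = \sqrt{481 + \frac{121 + 29282}{8 + 484}} = \sqrt{481 + \frac{1}{492} \cdot 29403} = \sqrt{481 + \frac{9801}{164}} = \sqrt{\frac{88685}{164}} = \frac{\sqrt{3636085}}{82}$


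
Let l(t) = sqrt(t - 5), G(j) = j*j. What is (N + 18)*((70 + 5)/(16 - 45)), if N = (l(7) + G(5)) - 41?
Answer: -150/29 - 75*sqrt(2)/29 ≈ -8.8299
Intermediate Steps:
G(j) = j**2
l(t) = sqrt(-5 + t)
N = -16 + sqrt(2) (N = (sqrt(-5 + 7) + 5**2) - 41 = (sqrt(2) + 25) - 41 = (25 + sqrt(2)) - 41 = -16 + sqrt(2) ≈ -14.586)
(N + 18)*((70 + 5)/(16 - 45)) = ((-16 + sqrt(2)) + 18)*((70 + 5)/(16 - 45)) = (2 + sqrt(2))*(75/(-29)) = (2 + sqrt(2))*(75*(-1/29)) = (2 + sqrt(2))*(-75/29) = -150/29 - 75*sqrt(2)/29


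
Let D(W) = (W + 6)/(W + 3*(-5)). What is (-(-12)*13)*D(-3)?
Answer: -26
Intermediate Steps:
D(W) = (6 + W)/(-15 + W) (D(W) = (6 + W)/(W - 15) = (6 + W)/(-15 + W))
(-(-12)*13)*D(-3) = (-(-12)*13)*((6 - 3)/(-15 - 3)) = (-12*(-13))*(3/(-18)) = 156*(-1/18*3) = 156*(-1/6) = -26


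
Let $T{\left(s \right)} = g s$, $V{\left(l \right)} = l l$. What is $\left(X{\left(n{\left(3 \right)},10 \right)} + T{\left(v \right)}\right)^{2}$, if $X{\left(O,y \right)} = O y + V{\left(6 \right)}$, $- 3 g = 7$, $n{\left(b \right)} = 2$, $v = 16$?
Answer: $\frac{3136}{9} \approx 348.44$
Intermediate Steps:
$V{\left(l \right)} = l^{2}$
$g = - \frac{7}{3}$ ($g = \left(- \frac{1}{3}\right) 7 = - \frac{7}{3} \approx -2.3333$)
$X{\left(O,y \right)} = 36 + O y$ ($X{\left(O,y \right)} = O y + 6^{2} = O y + 36 = 36 + O y$)
$T{\left(s \right)} = - \frac{7 s}{3}$
$\left(X{\left(n{\left(3 \right)},10 \right)} + T{\left(v \right)}\right)^{2} = \left(\left(36 + 2 \cdot 10\right) - \frac{112}{3}\right)^{2} = \left(\left(36 + 20\right) - \frac{112}{3}\right)^{2} = \left(56 - \frac{112}{3}\right)^{2} = \left(\frac{56}{3}\right)^{2} = \frac{3136}{9}$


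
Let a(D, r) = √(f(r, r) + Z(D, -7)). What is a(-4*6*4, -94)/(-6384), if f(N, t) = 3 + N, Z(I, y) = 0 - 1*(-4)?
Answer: -I*√87/6384 ≈ -0.0014611*I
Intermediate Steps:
Z(I, y) = 4 (Z(I, y) = 0 + 4 = 4)
a(D, r) = √(7 + r) (a(D, r) = √((3 + r) + 4) = √(7 + r))
a(-4*6*4, -94)/(-6384) = √(7 - 94)/(-6384) = √(-87)*(-1/6384) = (I*√87)*(-1/6384) = -I*√87/6384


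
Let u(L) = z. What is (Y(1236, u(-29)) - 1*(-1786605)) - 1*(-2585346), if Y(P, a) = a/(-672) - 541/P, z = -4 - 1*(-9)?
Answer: 302608929605/69216 ≈ 4.3720e+6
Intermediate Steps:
z = 5 (z = -4 + 9 = 5)
u(L) = 5
Y(P, a) = -541/P - a/672 (Y(P, a) = a*(-1/672) - 541/P = -a/672 - 541/P = -541/P - a/672)
(Y(1236, u(-29)) - 1*(-1786605)) - 1*(-2585346) = ((-541/1236 - 1/672*5) - 1*(-1786605)) - 1*(-2585346) = ((-541*1/1236 - 5/672) + 1786605) + 2585346 = ((-541/1236 - 5/672) + 1786605) + 2585346 = (-30811/69216 + 1786605) + 2585346 = 123661620869/69216 + 2585346 = 302608929605/69216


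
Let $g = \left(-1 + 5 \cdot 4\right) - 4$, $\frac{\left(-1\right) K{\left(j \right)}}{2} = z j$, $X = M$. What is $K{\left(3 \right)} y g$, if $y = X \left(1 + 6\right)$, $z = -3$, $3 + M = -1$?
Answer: $-7560$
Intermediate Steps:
$M = -4$ ($M = -3 - 1 = -4$)
$X = -4$
$K{\left(j \right)} = 6 j$ ($K{\left(j \right)} = - 2 \left(- 3 j\right) = 6 j$)
$g = 15$ ($g = \left(-1 + 20\right) - 4 = 19 - 4 = 15$)
$y = -28$ ($y = - 4 \left(1 + 6\right) = \left(-4\right) 7 = -28$)
$K{\left(3 \right)} y g = 6 \cdot 3 \left(-28\right) 15 = 18 \left(-28\right) 15 = \left(-504\right) 15 = -7560$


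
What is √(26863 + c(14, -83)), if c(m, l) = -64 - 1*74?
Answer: 5*√1069 ≈ 163.48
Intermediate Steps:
c(m, l) = -138 (c(m, l) = -64 - 74 = -138)
√(26863 + c(14, -83)) = √(26863 - 138) = √26725 = 5*√1069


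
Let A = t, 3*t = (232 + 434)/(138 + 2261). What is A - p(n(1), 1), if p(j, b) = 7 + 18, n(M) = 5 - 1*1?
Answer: -59753/2399 ≈ -24.907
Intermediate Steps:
n(M) = 4 (n(M) = 5 - 1 = 4)
p(j, b) = 25
t = 222/2399 (t = ((232 + 434)/(138 + 2261))/3 = (666/2399)/3 = (666*(1/2399))/3 = (⅓)*(666/2399) = 222/2399 ≈ 0.092539)
A = 222/2399 ≈ 0.092539
A - p(n(1), 1) = 222/2399 - 1*25 = 222/2399 - 25 = -59753/2399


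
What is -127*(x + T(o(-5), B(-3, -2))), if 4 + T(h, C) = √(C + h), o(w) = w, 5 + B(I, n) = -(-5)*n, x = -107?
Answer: 14097 - 254*I*√5 ≈ 14097.0 - 567.96*I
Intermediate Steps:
B(I, n) = -5 + 5*n (B(I, n) = -5 - (-5)*n = -5 + 5*n)
T(h, C) = -4 + √(C + h)
-127*(x + T(o(-5), B(-3, -2))) = -127*(-107 + (-4 + √((-5 + 5*(-2)) - 5))) = -127*(-107 + (-4 + √((-5 - 10) - 5))) = -127*(-107 + (-4 + √(-15 - 5))) = -127*(-107 + (-4 + √(-20))) = -127*(-107 + (-4 + 2*I*√5)) = -127*(-111 + 2*I*√5) = 14097 - 254*I*√5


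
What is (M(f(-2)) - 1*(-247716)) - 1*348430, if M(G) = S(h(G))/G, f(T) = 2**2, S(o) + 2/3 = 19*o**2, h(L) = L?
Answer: -603829/6 ≈ -1.0064e+5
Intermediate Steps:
S(o) = -2/3 + 19*o**2
f(T) = 4
M(G) = (-2/3 + 19*G**2)/G
(M(f(-2)) - 1*(-247716)) - 1*348430 = ((19*4 - 2/3/4) - 1*(-247716)) - 1*348430 = ((76 - 2/3*1/4) + 247716) - 348430 = ((76 - 1/6) + 247716) - 348430 = (455/6 + 247716) - 348430 = 1486751/6 - 348430 = -603829/6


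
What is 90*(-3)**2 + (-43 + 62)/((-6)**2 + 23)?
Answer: 47809/59 ≈ 810.32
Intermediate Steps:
90*(-3)**2 + (-43 + 62)/((-6)**2 + 23) = 90*9 + 19/(36 + 23) = 810 + 19/59 = 47809/59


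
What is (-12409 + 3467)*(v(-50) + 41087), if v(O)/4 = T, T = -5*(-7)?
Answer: -368651834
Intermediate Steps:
T = 35
v(O) = 140 (v(O) = 4*35 = 140)
(-12409 + 3467)*(v(-50) + 41087) = (-12409 + 3467)*(140 + 41087) = -8942*41227 = -368651834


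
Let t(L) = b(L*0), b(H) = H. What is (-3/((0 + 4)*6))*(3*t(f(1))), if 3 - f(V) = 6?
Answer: 0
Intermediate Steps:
f(V) = -3 (f(V) = 3 - 1*6 = 3 - 6 = -3)
t(L) = 0 (t(L) = L*0 = 0)
(-3/((0 + 4)*6))*(3*t(f(1))) = (-3/((0 + 4)*6))*(3*0) = (-3/(4*6))*0 = (-3/24)*0 = ((1/24)*(-3))*0 = -⅛*0 = 0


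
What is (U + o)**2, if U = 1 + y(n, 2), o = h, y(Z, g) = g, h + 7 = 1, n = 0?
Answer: 9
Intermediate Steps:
h = -6 (h = -7 + 1 = -6)
o = -6
U = 3 (U = 1 + 2 = 3)
(U + o)**2 = (3 - 6)**2 = (-3)**2 = 9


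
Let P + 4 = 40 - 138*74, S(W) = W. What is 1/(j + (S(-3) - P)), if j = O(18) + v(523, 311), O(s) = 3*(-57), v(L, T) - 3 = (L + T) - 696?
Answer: 1/10143 ≈ 9.8590e-5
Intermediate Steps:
v(L, T) = -693 + L + T (v(L, T) = 3 + ((L + T) - 696) = 3 + (-696 + L + T) = -693 + L + T)
O(s) = -171
P = -10176 (P = -4 + (40 - 138*74) = -4 + (40 - 10212) = -4 - 10172 = -10176)
j = -30 (j = -171 + (-693 + 523 + 311) = -171 + 141 = -30)
1/(j + (S(-3) - P)) = 1/(-30 + (-3 - 1*(-10176))) = 1/(-30 + (-3 + 10176)) = 1/(-30 + 10173) = 1/10143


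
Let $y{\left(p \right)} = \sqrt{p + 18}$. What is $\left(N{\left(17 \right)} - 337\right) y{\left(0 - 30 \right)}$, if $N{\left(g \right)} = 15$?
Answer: $- 644 i \sqrt{3} \approx - 1115.4 i$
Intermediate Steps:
$y{\left(p \right)} = \sqrt{18 + p}$
$\left(N{\left(17 \right)} - 337\right) y{\left(0 - 30 \right)} = \left(15 - 337\right) \sqrt{18 + \left(0 - 30\right)} = - 322 \sqrt{18 + \left(0 - 30\right)} = - 322 \sqrt{18 - 30} = - 322 \sqrt{-12} = - 322 \cdot 2 i \sqrt{3} = - 644 i \sqrt{3}$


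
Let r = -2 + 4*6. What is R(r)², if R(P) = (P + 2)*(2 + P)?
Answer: 331776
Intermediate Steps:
r = 22 (r = -2 + 24 = 22)
R(P) = (2 + P)² (R(P) = (2 + P)*(2 + P) = (2 + P)²)
R(r)² = ((2 + 22)²)² = (24²)² = 576² = 331776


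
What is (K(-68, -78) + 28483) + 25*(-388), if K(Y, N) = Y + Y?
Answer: 18647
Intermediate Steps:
K(Y, N) = 2*Y
(K(-68, -78) + 28483) + 25*(-388) = (2*(-68) + 28483) + 25*(-388) = (-136 + 28483) - 9700 = 28347 - 9700 = 18647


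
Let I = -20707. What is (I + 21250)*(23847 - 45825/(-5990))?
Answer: 15517783953/1198 ≈ 1.2953e+7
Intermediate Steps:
(I + 21250)*(23847 - 45825/(-5990)) = (-20707 + 21250)*(23847 - 45825/(-5990)) = 543*(23847 - 45825*(-1/5990)) = 543*(23847 + 9165/1198) = 543*(28577871/1198) = 15517783953/1198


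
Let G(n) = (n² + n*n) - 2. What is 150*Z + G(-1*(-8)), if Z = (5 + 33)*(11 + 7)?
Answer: 102726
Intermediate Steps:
Z = 684 (Z = 38*18 = 684)
G(n) = -2 + 2*n² (G(n) = (n² + n²) - 2 = 2*n² - 2 = -2 + 2*n²)
150*Z + G(-1*(-8)) = 150*684 + (-2 + 2*(-1*(-8))²) = 102600 + (-2 + 2*8²) = 102600 + (-2 + 2*64) = 102600 + (-2 + 128) = 102600 + 126 = 102726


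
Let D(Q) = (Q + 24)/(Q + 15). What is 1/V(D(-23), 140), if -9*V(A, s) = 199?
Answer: -9/199 ≈ -0.045226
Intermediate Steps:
D(Q) = (24 + Q)/(15 + Q)
V(A, s) = -199/9 (V(A, s) = -⅑*199 = -199/9)
1/V(D(-23), 140) = 1/(-199/9) = -9/199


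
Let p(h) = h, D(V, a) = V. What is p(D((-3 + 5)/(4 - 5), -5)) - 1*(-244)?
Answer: 242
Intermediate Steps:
p(D((-3 + 5)/(4 - 5), -5)) - 1*(-244) = (-3 + 5)/(4 - 5) - 1*(-244) = 2/(-1) + 244 = 2*(-1) + 244 = -2 + 244 = 242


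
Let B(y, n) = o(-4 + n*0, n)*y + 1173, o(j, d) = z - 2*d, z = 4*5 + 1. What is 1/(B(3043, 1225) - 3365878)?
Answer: -1/10756152 ≈ -9.2970e-8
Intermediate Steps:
z = 21 (z = 20 + 1 = 21)
o(j, d) = 21 - 2*d
B(y, n) = 1173 + y*(21 - 2*n) (B(y, n) = (21 - 2*n)*y + 1173 = y*(21 - 2*n) + 1173 = 1173 + y*(21 - 2*n))
1/(B(3043, 1225) - 3365878) = 1/((1173 - 1*3043*(-21 + 2*1225)) - 3365878) = 1/((1173 - 1*3043*(-21 + 2450)) - 3365878) = 1/((1173 - 1*3043*2429) - 3365878) = 1/((1173 - 7391447) - 3365878) = 1/(-7390274 - 3365878) = 1/(-10756152) = -1/10756152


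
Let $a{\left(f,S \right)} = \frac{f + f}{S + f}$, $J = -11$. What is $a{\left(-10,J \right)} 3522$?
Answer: $\frac{23480}{7} \approx 3354.3$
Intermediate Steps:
$a{\left(f,S \right)} = \frac{2 f}{S + f}$
$a{\left(-10,J \right)} 3522 = 2 \left(-10\right) \frac{1}{-11 - 10} \cdot 3522 = 2 \left(-10\right) \frac{1}{-21} \cdot 3522 = 2 \left(-10\right) \left(- \frac{1}{21}\right) 3522 = \frac{20}{21} \cdot 3522 = \frac{23480}{7}$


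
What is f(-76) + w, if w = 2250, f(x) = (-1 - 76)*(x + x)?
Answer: 13954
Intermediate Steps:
f(x) = -154*x
f(-76) + w = -154*(-76) + 2250 = 11704 + 2250 = 13954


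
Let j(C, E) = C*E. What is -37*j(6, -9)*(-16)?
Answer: -31968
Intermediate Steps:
-37*j(6, -9)*(-16) = -222*(-9)*(-16) = -37*(-54)*(-16) = 1998*(-16) = -31968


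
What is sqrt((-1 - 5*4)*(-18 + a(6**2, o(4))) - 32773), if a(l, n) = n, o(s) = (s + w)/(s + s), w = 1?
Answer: I*sqrt(518530)/4 ≈ 180.02*I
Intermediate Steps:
o(s) = (1 + s)/(2*s) (o(s) = (s + 1)/(s + s) = (1 + s)/((2*s)) = (1 + s)*(1/(2*s)) = (1 + s)/(2*s))
sqrt((-1 - 5*4)*(-18 + a(6**2, o(4))) - 32773) = sqrt((-1 - 5*4)*(-18 + (1/2)*(1 + 4)/4) - 32773) = sqrt((-1 - 20)*(-18 + (1/2)*(1/4)*5) - 32773) = sqrt(-21*(-18 + 5/8) - 32773) = sqrt(-21*(-139/8) - 32773) = sqrt(2919/8 - 32773) = sqrt(-259265/8) = I*sqrt(518530)/4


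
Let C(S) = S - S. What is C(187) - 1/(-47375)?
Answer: 1/47375 ≈ 2.1108e-5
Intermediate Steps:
C(S) = 0
C(187) - 1/(-47375) = 0 - 1/(-47375) = 0 - 1*(-1/47375) = 0 + 1/47375 = 1/47375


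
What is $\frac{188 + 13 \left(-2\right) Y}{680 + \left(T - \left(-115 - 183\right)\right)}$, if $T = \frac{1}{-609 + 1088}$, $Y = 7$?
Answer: $\frac{2874}{468463} \approx 0.006135$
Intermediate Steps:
$T = \frac{1}{479} \approx 0.0020877$
$\frac{188 + 13 \left(-2\right) Y}{680 + \left(T - \left(-115 - 183\right)\right)} = \frac{188 + 13 \left(-2\right) 7}{680 + \left(\frac{1}{479} - \left(-115 - 183\right)\right)} = \frac{188 - 182}{680 + \left(\frac{1}{479} - -298\right)} = \frac{188 - 182}{680 + \left(\frac{1}{479} + 298\right)} = \frac{6}{680 + \frac{142743}{479}} = \frac{6}{\frac{468463}{479}} = 6 \cdot \frac{479}{468463} = \frac{2874}{468463}$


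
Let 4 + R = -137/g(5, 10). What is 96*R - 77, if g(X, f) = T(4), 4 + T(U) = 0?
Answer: 2827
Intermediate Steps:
T(U) = -4 (T(U) = -4 + 0 = -4)
g(X, f) = -4
R = 121/4 (R = -4 - 137/(-4) = -4 - 137*(-¼) = -4 + 137/4 = 121/4 ≈ 30.250)
96*R - 77 = 96*(121/4) - 77 = 2904 - 77 = 2827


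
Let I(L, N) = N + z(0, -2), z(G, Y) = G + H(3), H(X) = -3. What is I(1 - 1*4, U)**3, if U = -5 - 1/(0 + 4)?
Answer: -35937/64 ≈ -561.52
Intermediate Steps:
U = -21/4 (U = -5 - 1/4 = -21/4 ≈ -5.2500)
z(G, Y) = -3 + G (z(G, Y) = G - 3 = -3 + G)
I(L, N) = -3 + N (I(L, N) = N + (-3 + 0) = N - 3 = -3 + N)
I(1 - 1*4, U)**3 = (-3 - 21/4)**3 = (-33/4)**3 = -35937/64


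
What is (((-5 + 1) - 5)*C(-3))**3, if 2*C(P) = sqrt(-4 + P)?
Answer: 5103*I*sqrt(7)/8 ≈ 1687.7*I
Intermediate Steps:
C(P) = sqrt(-4 + P)/2
(((-5 + 1) - 5)*C(-3))**3 = (((-5 + 1) - 5)*(sqrt(-4 - 3)/2))**3 = ((-4 - 5)*(sqrt(-7)/2))**3 = (-9*I*sqrt(7)/2)**3 = 5103*I*sqrt(7)/8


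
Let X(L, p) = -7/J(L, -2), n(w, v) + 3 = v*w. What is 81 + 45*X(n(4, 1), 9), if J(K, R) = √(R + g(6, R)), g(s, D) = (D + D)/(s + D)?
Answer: 81 + 105*I*√3 ≈ 81.0 + 181.87*I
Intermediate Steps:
g(s, D) = 2*D/(D + s) (g(s, D) = (2*D)/(D + s) = 2*D/(D + s))
J(K, R) = √(R + 2*R/(6 + R)) (J(K, R) = √(R + 2*R/(R + 6)) = √(R + 2*R/(6 + R)))
n(w, v) = -3 + v*w
X(L, p) = 7*I*√3/3 (X(L, p) = -7*(-I*√2*√(6 - 2)/(2*√(8 - 2))) = -7*(-I*√3/3) = -(-7)*I*√3/3 = 7*I*√3/3)
81 + 45*X(n(4, 1), 9) = 81 + 45*(7*I*√3/3) = 81 + 105*I*√3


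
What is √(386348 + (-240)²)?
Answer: 2*√110987 ≈ 666.29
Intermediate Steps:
√(386348 + (-240)²) = √(386348 + 57600) = √443948 = 2*√110987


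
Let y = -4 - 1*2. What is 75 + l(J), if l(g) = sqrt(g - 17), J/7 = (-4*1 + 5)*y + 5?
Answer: 75 + 2*I*sqrt(6) ≈ 75.0 + 4.899*I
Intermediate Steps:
y = -6 (y = -4 - 2 = -6)
J = -7 (J = 7*((-4*1 + 5)*(-6) + 5) = 7*((-4 + 5)*(-6) + 5) = 7*(1*(-6) + 5) = 7*(-6 + 5) = 7*(-1) = -7)
l(g) = sqrt(-17 + g)
75 + l(J) = 75 + sqrt(-17 - 7) = 75 + sqrt(-24) = 75 + 2*I*sqrt(6)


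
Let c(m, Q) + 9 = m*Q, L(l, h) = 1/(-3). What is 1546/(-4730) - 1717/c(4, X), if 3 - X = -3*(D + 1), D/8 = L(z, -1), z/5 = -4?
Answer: 238092/2365 ≈ 100.67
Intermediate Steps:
z = -20 (z = 5*(-4) = -20)
L(l, h) = -⅓
D = -8/3 (D = 8*(-⅓) = -8/3 ≈ -2.6667)
X = -2 (X = 3 - (-3)*(-8/3 + 1) = 3 - (-3)*(-5)/3 = 3 - 1*5 = 3 - 5 = -2)
c(m, Q) = -9 + Q*m (c(m, Q) = -9 + m*Q = -9 + Q*m)
1546/(-4730) - 1717/c(4, X) = 1546/(-4730) - 1717/(-9 - 2*4) = 1546*(-1/4730) - 1717/(-9 - 8) = -773/2365 - 1717/(-17) = -773/2365 - 1717*(-1/17) = -773/2365 + 101 = 238092/2365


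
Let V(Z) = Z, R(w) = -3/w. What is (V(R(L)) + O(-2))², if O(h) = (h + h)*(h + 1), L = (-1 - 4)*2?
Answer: 1849/100 ≈ 18.490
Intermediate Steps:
L = -10 (L = -5*2 = -10)
O(h) = 2*h*(1 + h) (O(h) = (2*h)*(1 + h) = 2*h*(1 + h))
(V(R(L)) + O(-2))² = (-3/(-10) + 2*(-2)*(1 - 2))² = (-3*(-⅒) + 2*(-2)*(-1))² = (3/10 + 4)² = (43/10)² = 1849/100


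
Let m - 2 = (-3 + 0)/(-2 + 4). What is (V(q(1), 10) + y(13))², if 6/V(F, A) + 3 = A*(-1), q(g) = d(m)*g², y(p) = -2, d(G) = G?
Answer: 1024/169 ≈ 6.0592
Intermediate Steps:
m = ½ (m = 2 + (-3 + 0)/(-2 + 4) = 2 - 3/2 = ½ ≈ 0.50000)
q(g) = g²/2
V(F, A) = 6/(-3 - A) (V(F, A) = 6/(-3 + A*(-1)) = 6/(-3 - A))
(V(q(1), 10) + y(13))² = (-6/(3 + 10) - 2)² = (-6/13 - 2)² = (-32/13)² = 1024/169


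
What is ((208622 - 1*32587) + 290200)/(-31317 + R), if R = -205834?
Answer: -466235/237151 ≈ -1.9660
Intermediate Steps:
((208622 - 1*32587) + 290200)/(-31317 + R) = ((208622 - 1*32587) + 290200)/(-31317 - 205834) = ((208622 - 32587) + 290200)/(-237151) = (176035 + 290200)*(-1/237151) = 466235*(-1/237151) = -466235/237151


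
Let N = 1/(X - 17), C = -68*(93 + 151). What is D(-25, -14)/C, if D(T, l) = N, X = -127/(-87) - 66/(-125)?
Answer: 10875/2708776736 ≈ 4.0147e-6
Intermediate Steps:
X = 21617/10875 (X = -127*(-1/87) - 66*(-1/125) = 127/87 + 66/125 = 21617/10875 ≈ 1.9878)
C = -16592 (C = -68*244 = -16592)
N = -10875/163258 (N = 1/(21617/10875 - 17) = 1/(-163258/10875) = -10875/163258 ≈ -0.066612)
D(T, l) = -10875/163258
D(-25, -14)/C = -10875/163258/(-16592) = -10875/163258*(-1/16592) = 10875/2708776736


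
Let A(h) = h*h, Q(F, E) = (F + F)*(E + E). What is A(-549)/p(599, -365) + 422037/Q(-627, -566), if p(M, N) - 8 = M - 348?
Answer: 12968377767/11141144 ≈ 1164.0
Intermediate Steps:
Q(F, E) = 4*E*F (Q(F, E) = (2*F)*(2*E) = 4*E*F)
p(M, N) = -340 + M (p(M, N) = 8 + (M - 348) = 8 + (-348 + M) = -340 + M)
A(h) = h²
A(-549)/p(599, -365) + 422037/Q(-627, -566) = (-549)²/(-340 + 599) + 422037/((4*(-566)*(-627))) = 301401/259 + 422037/1419528 = 301401*(1/259) + 422037*(1/1419528) = 301401/259 + 12789/43016 = 12968377767/11141144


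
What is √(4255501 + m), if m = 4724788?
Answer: √8980289 ≈ 2996.7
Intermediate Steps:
√(4255501 + m) = √(4255501 + 4724788) = √8980289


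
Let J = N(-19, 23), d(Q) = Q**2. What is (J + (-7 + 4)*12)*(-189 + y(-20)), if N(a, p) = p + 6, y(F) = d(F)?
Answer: -1477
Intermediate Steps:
y(F) = F**2
N(a, p) = 6 + p
J = 29 (J = 6 + 23 = 29)
(J + (-7 + 4)*12)*(-189 + y(-20)) = (29 + (-7 + 4)*12)*(-189 + (-20)**2) = (29 - 3*12)*(-189 + 400) = (29 - 36)*211 = -7*211 = -1477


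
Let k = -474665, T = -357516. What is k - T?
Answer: -117149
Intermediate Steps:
k - T = -474665 - 1*(-357516) = -474665 + 357516 = -117149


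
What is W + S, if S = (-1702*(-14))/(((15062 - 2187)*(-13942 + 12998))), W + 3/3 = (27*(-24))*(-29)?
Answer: 57096447543/3038500 ≈ 18791.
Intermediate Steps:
W = 18791 (W = -1 + (27*(-24))*(-29) = -1 - 648*(-29) = -1 + 18792 = 18791)
S = -5957/3038500 (S = 23828/((12875*(-944))) = 23828/(-12154000) = 23828*(-1/12154000) = -5957/3038500 ≈ -0.0019605)
W + S = 18791 - 5957/3038500 = 57096447543/3038500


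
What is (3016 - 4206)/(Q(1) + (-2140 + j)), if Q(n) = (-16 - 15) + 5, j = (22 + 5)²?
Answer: 1190/1437 ≈ 0.82811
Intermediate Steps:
j = 729 (j = 27² = 729)
Q(n) = -26 (Q(n) = -31 + 5 = -26)
(3016 - 4206)/(Q(1) + (-2140 + j)) = (3016 - 4206)/(-26 + (-2140 + 729)) = -1190/(-26 - 1411) = -1190/(-1437) = -1190*(-1/1437) = 1190/1437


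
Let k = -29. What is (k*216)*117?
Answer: -732888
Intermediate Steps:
(k*216)*117 = -29*216*117 = -6264*117 = -732888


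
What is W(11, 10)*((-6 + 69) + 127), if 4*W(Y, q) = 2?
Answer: 95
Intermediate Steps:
W(Y, q) = ½ (W(Y, q) = (¼)*2 = ½)
W(11, 10)*((-6 + 69) + 127) = ((-6 + 69) + 127)/2 = (63 + 127)/2 = (½)*190 = 95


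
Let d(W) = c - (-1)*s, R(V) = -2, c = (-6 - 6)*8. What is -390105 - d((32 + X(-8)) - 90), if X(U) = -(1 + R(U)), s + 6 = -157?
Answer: -389846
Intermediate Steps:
c = -96 (c = -12*8 = -96)
s = -163 (s = -6 - 157 = -163)
X(U) = 1 (X(U) = -(1 - 2) = -1*(-1) = 1)
d(W) = -259 (d(W) = -96 - (-1)*(-163) = -96 - 1*163 = -96 - 163 = -259)
-390105 - d((32 + X(-8)) - 90) = -390105 - 1*(-259) = -390105 + 259 = -389846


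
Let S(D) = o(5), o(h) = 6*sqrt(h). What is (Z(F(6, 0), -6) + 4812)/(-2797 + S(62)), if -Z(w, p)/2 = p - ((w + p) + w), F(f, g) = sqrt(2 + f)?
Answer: -13459164/7823029 - 28872*sqrt(5)/7823029 - 22376*sqrt(2)/7823029 - 48*sqrt(10)/7823029 ≈ -1.7328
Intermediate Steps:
S(D) = 6*sqrt(5)
Z(w, p) = 4*w (Z(w, p) = -2*(p - ((w + p) + w)) = -2*(p - ((p + w) + w)) = -2*(p - (p + 2*w)) = -2*(p + (-p - 2*w)) = -(-4)*w = 4*w)
(Z(F(6, 0), -6) + 4812)/(-2797 + S(62)) = (4*sqrt(2 + 6) + 4812)/(-2797 + 6*sqrt(5)) = (4*sqrt(8) + 4812)/(-2797 + 6*sqrt(5)) = (4*(2*sqrt(2)) + 4812)/(-2797 + 6*sqrt(5)) = (8*sqrt(2) + 4812)/(-2797 + 6*sqrt(5)) = (4812 + 8*sqrt(2))/(-2797 + 6*sqrt(5))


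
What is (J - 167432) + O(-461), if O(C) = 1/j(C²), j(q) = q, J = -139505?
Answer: -65230558176/212521 ≈ -3.0694e+5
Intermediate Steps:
O(C) = C⁻² (O(C) = 1/(C²) = C⁻²)
(J - 167432) + O(-461) = (-139505 - 167432) + (-461)⁻² = -306937 + 1/212521 = -65230558176/212521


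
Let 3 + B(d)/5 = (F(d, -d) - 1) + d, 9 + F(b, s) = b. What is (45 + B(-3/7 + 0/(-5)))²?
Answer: 28900/49 ≈ 589.80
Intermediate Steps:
F(b, s) = -9 + b
B(d) = -65 + 10*d (B(d) = -15 + 5*(((-9 + d) - 1) + d) = -15 + 5*((-10 + d) + d) = -15 + 5*(-10 + 2*d) = -15 + (-50 + 10*d) = -65 + 10*d)
(45 + B(-3/7 + 0/(-5)))² = (45 + (-65 + 10*(-3/7 + 0/(-5))))² = (45 + (-65 + 10*(-3*⅐ + 0*(-⅕))))² = (45 + (-65 + 10*(-3/7 + 0)))² = (45 + (-65 + 10*(-3/7)))² = (45 + (-65 - 30/7))² = (45 - 485/7)² = (-170/7)² = 28900/49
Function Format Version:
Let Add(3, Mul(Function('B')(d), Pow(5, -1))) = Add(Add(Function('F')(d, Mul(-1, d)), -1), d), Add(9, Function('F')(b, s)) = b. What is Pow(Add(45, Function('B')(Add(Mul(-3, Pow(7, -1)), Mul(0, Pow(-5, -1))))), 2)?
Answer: Rational(28900, 49) ≈ 589.80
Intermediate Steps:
Function('F')(b, s) = Add(-9, b)
Function('B')(d) = Add(-65, Mul(10, d)) (Function('B')(d) = Add(-15, Mul(5, Add(Add(Add(-9, d), -1), d))) = Add(-15, Mul(5, Add(Add(-10, d), d))) = Add(-15, Mul(5, Add(-10, Mul(2, d)))) = Add(-15, Add(-50, Mul(10, d))) = Add(-65, Mul(10, d)))
Pow(Add(45, Function('B')(Add(Mul(-3, Pow(7, -1)), Mul(0, Pow(-5, -1))))), 2) = Pow(Add(45, Add(-65, Mul(10, Add(Mul(-3, Pow(7, -1)), Mul(0, Pow(-5, -1)))))), 2) = Pow(Add(45, Add(-65, Mul(10, Add(Mul(-3, Rational(1, 7)), Mul(0, Rational(-1, 5)))))), 2) = Pow(Add(45, Add(-65, Mul(10, Add(Rational(-3, 7), 0)))), 2) = Pow(Add(45, Add(-65, Mul(10, Rational(-3, 7)))), 2) = Pow(Add(45, Add(-65, Rational(-30, 7))), 2) = Pow(Add(45, Rational(-485, 7)), 2) = Pow(Rational(-170, 7), 2) = Rational(28900, 49)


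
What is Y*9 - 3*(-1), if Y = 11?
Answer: 102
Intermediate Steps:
Y*9 - 3*(-1) = 11*9 - 3*(-1) = 99 + 3 = 102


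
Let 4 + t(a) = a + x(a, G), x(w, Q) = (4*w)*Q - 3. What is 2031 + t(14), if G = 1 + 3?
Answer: 2262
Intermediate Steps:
G = 4
x(w, Q) = -3 + 4*Q*w (x(w, Q) = 4*Q*w - 3 = -3 + 4*Q*w)
t(a) = -7 + 17*a (t(a) = -4 + (a + (-3 + 4*4*a)) = -4 + (a + (-3 + 16*a)) = -4 + (-3 + 17*a) = -7 + 17*a)
2031 + t(14) = 2031 + (-7 + 17*14) = 2031 + (-7 + 238) = 2031 + 231 = 2262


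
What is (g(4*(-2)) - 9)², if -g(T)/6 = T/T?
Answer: 225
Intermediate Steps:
g(T) = -6 (g(T) = -6*T/T = -6*1 = -6)
(g(4*(-2)) - 9)² = (-6 - 9)² = (-15)² = 225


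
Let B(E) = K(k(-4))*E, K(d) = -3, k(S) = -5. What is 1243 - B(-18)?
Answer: 1189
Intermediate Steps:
B(E) = -3*E
1243 - B(-18) = 1243 - (-3)*(-18) = 1243 - 1*54 = 1243 - 54 = 1189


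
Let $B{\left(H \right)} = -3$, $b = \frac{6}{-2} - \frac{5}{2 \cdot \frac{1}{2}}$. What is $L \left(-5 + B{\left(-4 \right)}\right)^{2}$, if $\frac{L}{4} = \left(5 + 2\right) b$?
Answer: $-14336$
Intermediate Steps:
$b = -8$ ($b = 6 \left(- \frac{1}{2}\right) - \frac{5}{2 \cdot \frac{1}{2}} = -3 - \frac{5}{1} = -3 - 5 = -8$)
$L = -224$ ($L = 4 \left(5 + 2\right) \left(-8\right) = 4 \cdot 7 \left(-8\right) = 4 \left(-56\right) = -224$)
$L \left(-5 + B{\left(-4 \right)}\right)^{2} = - 224 \left(-5 - 3\right)^{2} = - 224 \left(-8\right)^{2} = \left(-224\right) 64 = -14336$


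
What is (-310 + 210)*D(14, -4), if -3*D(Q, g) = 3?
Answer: 100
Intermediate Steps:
D(Q, g) = -1 (D(Q, g) = -⅓*3 = -1)
(-310 + 210)*D(14, -4) = (-310 + 210)*(-1) = -100*(-1) = 100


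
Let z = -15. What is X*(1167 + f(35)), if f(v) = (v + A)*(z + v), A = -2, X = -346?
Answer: -632142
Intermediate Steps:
f(v) = (-15 + v)*(-2 + v) (f(v) = (v - 2)*(-15 + v) = (-2 + v)*(-15 + v) = (-15 + v)*(-2 + v))
X*(1167 + f(35)) = -346*(1167 + (30 + 35² - 17*35)) = -346*(1167 + (30 + 1225 - 595)) = -346*(1167 + 660) = -346*1827 = -632142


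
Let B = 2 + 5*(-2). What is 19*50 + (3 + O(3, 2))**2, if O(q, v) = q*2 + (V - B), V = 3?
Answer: 1350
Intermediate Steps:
B = -8 (B = 2 - 10 = -8)
O(q, v) = 11 + 2*q (O(q, v) = q*2 + (3 - 1*(-8)) = 2*q + (3 + 8) = 2*q + 11 = 11 + 2*q)
19*50 + (3 + O(3, 2))**2 = 19*50 + (3 + (11 + 2*3))**2 = 950 + (3 + (11 + 6))**2 = 950 + (3 + 17)**2 = 950 + 20**2 = 950 + 400 = 1350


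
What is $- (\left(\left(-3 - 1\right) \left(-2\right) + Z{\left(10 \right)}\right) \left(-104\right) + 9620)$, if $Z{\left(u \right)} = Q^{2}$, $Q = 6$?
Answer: $-5044$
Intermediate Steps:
$Z{\left(u \right)} = 36$ ($Z{\left(u \right)} = 6^{2} = 36$)
$- (\left(\left(-3 - 1\right) \left(-2\right) + Z{\left(10 \right)}\right) \left(-104\right) + 9620) = - (\left(\left(-3 - 1\right) \left(-2\right) + 36\right) \left(-104\right) + 9620) = - (\left(\left(-4\right) \left(-2\right) + 36\right) \left(-104\right) + 9620) = - (\left(8 + 36\right) \left(-104\right) + 9620) = - (44 \left(-104\right) + 9620) = - (-4576 + 9620) = \left(-1\right) 5044 = -5044$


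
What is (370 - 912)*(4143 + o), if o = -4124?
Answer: -10298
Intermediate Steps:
(370 - 912)*(4143 + o) = (370 - 912)*(4143 - 4124) = -542*19 = -10298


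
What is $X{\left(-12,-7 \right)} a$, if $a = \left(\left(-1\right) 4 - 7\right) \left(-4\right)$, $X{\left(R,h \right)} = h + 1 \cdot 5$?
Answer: $-88$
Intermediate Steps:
$X{\left(R,h \right)} = 5 + h$ ($X{\left(R,h \right)} = h + 5 = 5 + h$)
$a = 44$ ($a = \left(-4 - 7\right) \left(-4\right) = \left(-11\right) \left(-4\right) = 44$)
$X{\left(-12,-7 \right)} a = \left(5 - 7\right) 44 = \left(-2\right) 44 = -88$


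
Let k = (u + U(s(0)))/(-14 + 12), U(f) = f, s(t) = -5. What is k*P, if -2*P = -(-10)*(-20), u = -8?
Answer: 650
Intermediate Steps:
P = 100 (P = -(-5)*(-2*(-20))/2 = -(-5)*40/2 = -½*(-200) = 100)
k = 13/2 (k = (-8 - 5)/(-14 + 12) = -13/(-2) = -13*(-½) = 13/2 ≈ 6.5000)
k*P = (13/2)*100 = 650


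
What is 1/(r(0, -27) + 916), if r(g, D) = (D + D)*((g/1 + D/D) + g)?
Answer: 1/862 ≈ 0.0011601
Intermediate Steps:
r(g, D) = 2*D*(1 + 2*g) (r(g, D) = (2*D)*((g*1 + 1) + g) = (2*D)*((g + 1) + g) = (2*D)*((1 + g) + g) = (2*D)*(1 + 2*g) = 2*D*(1 + 2*g))
1/(r(0, -27) + 916) = 1/(2*(-27)*(1 + 2*0) + 916) = 1/(2*(-27)*(1 + 0) + 916) = 1/(2*(-27)*1 + 916) = 1/(-54 + 916) = 1/862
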